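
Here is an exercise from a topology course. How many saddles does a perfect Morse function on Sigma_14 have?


A perfect Morse function has m_k = b_k.
For Sigma_14: b_0=1, b_1=2g=28, b_2=1.
Saddles m_1 = 2g = 28

28


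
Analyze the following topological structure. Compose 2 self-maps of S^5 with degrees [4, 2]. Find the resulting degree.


Degree is multiplicative: deg(composition) = product of degrees.
= (4) * (2) = 8

8


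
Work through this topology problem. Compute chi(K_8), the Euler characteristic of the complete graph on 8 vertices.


K_8: V = 8, E = C(8,2) = 28.
chi = V - E = 8 - 28 = -20

-20


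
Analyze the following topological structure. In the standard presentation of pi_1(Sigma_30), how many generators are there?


Standard presentation: pi_1(Sigma_g) = <a_1,b_1,...,a_g,b_g | [a_1,b_1]...[a_g,b_g] = 1>.
Number of generators = 2g = 2*30 = 60

60


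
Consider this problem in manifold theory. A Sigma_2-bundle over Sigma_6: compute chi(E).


For a fiber bundle F -> E -> B (with CW structure): chi(E) = chi(B) * chi(F).
chi(Sigma_6) = -10, chi(Sigma_2) = -2.
chi(E) = (-10) * (-2) = 20

20


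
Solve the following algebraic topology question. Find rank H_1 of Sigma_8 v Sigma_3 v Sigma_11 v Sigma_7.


For a wedge X v Y: reduced H_k(X v Y) = H_k(X) + H_k(Y).
Each Sigma_g contributes b_1 = 2g.
b_1 = 16 + 6 + 22 + 14 = 58

58


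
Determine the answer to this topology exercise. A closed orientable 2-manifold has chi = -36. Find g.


chi = 2 - 2g for closed orientable surfaces.
-36 = 2 - 2g
2g = 2 - (-36) = 38
g = 19

19


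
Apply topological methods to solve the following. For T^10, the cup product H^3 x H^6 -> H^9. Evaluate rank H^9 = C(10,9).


Cup product: H^p x H^q -> H^{p+q}; here p+q = 3+6 = 9.
rank H^k(T^n) = C(n,k).
C(10,9) = 10

10


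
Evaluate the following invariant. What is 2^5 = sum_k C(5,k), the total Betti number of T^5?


b_k(T^5) = C(5,k), so the sum over k is sum_k C(5,k) = 2^5.
Total = 2^5 = 32

32


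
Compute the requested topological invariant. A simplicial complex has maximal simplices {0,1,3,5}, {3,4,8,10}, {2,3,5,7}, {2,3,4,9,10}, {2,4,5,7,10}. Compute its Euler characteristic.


Enumerate all faces; f-vector: f_0=10, f_1=27, f_2=29, f_3=13, f_4=2.
chi = sum (-1)^k f_k = 1

1


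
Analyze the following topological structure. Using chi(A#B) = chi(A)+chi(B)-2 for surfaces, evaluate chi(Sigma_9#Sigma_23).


chi(Sigma_9) = 2 - 2*9 = -16
chi(Sigma_23) = 2 - 2*23 = -44
For surfaces: chi(A#B) = chi(A) + chi(B) - 2.
chi = -16 + -44 - 2 = -62

-62


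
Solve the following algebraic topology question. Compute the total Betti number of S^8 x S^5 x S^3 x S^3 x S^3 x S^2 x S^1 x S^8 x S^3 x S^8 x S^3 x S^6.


Total Betti number is multiplicative under products.
Each S^d (d>=1) has total Betti number 2.
There are 12 sphere factors.
Total = 2^12 = 4096

4096


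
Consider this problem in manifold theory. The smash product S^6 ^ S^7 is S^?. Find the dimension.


S^m ^ S^n = S^{m+n}.
k = 6 + 7 = 13

13


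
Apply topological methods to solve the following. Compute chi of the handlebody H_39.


A genus-g handlebody deformation retracts to a wedge of g circles.
chi(vee_g S^1) = 1 - g.
chi(H_39) = 1 - 39 = -38

-38


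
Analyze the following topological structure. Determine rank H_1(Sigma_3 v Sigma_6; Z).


For a wedge: H_1(A v B) = H_1(A) + H_1(B).
b_1(Sigma_3) = 6, b_1(Sigma_6) = 12.
b_1 = 6 + 12 = 18

18


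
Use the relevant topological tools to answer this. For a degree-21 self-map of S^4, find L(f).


On S^4: L(f) = tr(f_0*) + (-1)^4 tr(f_4*) = 1 + (-1)^4 * deg(f).
L(f) = 1 + (-1)^4 * 21 = 1 + 21 = 22

22


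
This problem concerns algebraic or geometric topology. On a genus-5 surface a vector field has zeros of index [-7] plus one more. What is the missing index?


Poincare-Hopf: sum of indices = chi(M).
chi(Sigma_5) = 2 - 2*5 = -8.
Sum of known indices = -7.
x = chi - (sum known) = -8 - (-7) = -1

-1


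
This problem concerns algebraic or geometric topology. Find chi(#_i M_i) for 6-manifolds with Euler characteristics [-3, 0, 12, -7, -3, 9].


For n-manifolds: chi(A#B) = chi(A) + chi(B) - chi(S^6).
chi(S^6) = 1 + (-1)^6 = 2.
chi(#) = (sum chi_i) - (6-1)*chi(S^6) = 8 - 5*2 = -2

-2


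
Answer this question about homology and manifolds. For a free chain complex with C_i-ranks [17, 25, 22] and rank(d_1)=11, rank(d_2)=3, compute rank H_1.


rank H_k = rank(ker d_k) - rank(im d_{k+1}).
rank(ker d_1) = rank(C_1) - rank(d_1) = 25 - 11 = 14.
rank(im d_{1+1}) = 3.
rank H_1 = 14 - 3 = 11

11


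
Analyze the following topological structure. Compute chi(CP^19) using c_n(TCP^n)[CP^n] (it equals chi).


For any closed oriented manifold, <e(TM),[M]> = chi(M).
chi(CP^19) = 19+1 = 20

20


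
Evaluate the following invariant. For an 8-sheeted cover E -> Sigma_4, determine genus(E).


For an n-sheeted cover: chi(E) = n * chi(B).
chi(Sigma_4) = 2 - 2*4 = -6.
chi(E) = 8 * (-6) = -48.
genus(E) = (2 - chi(E))/2 = (2 - (-48))/2 = 50/2 = 25

25


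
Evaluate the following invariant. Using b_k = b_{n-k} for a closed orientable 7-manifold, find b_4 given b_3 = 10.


Poincare duality for closed orientable n-manifolds: b_k = b_{n-k}.
Here n = 7, so b_4 = b_3 = 10

10


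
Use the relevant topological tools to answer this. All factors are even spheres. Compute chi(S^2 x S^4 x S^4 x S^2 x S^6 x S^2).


chi is multiplicative: chi(X x Y) = chi(X) chi(Y).
Each even-dim sphere has chi = 2. There are 6 factors.
chi = 2^6 = 64

64


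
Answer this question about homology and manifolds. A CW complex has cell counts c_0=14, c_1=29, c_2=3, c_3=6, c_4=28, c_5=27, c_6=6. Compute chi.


chi = sum_k (-1)^k c_k.
= (-1)^0*14 + (-1)^1*29 + (-1)^2*3 + (-1)^3*6 + (-1)^4*28 + (-1)^5*27 + (-1)^6*6
= (14) + (-29) + (3) + (-6) + (28) + (-27) + (6)
= -11

-11


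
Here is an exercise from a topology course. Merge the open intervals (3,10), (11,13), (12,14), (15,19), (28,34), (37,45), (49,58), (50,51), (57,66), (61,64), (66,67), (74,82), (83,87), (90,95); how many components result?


Sort and merge overlapping open intervals.
Merged: (3,10), (11,14), (15,19), (28,34), (37,45), (49,66), (66,67), (74,82), (83,87), (90,95).
Number of components = 10

10


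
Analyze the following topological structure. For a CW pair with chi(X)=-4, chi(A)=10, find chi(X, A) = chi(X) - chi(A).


Relative Euler characteristic: chi(X, A) = chi(X) - chi(A).
= -4 - (10) = -14

-14


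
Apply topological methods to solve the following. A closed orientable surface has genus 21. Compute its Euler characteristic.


For a closed orientable surface of genus g: chi = 2 - 2g.
Here g = 21.
chi = 2 - 2*21 = 2 - 42 = -40

-40


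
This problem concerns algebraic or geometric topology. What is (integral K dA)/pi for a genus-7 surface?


Gauss-Bonnet: integral K dA = 2*pi*chi(M).
chi(Sigma_7) = 2 - 2*7 = -12.
(integral K dA)/pi = 2*chi = 2*(-12) = -24

-24


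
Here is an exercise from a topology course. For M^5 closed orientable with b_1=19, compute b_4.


Poincare duality for closed orientable n-manifolds: b_k = b_{n-k}.
Here n = 5, so b_4 = b_1 = 19

19


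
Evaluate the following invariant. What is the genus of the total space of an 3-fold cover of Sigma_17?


For an n-sheeted cover: chi(E) = n * chi(B).
chi(Sigma_17) = 2 - 2*17 = -32.
chi(E) = 3 * (-32) = -96.
genus(E) = (2 - chi(E))/2 = (2 - (-96))/2 = 98/2 = 49

49


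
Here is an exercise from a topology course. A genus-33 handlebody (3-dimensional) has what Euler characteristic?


A genus-g handlebody deformation retracts to a wedge of g circles.
chi(vee_g S^1) = 1 - g.
chi(H_33) = 1 - 33 = -32

-32


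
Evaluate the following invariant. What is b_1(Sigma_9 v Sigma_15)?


For a wedge: H_1(A v B) = H_1(A) + H_1(B).
b_1(Sigma_9) = 18, b_1(Sigma_15) = 30.
b_1 = 18 + 30 = 48

48


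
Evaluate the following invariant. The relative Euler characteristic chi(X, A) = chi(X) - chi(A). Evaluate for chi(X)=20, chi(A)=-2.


Relative Euler characteristic: chi(X, A) = chi(X) - chi(A).
= 20 - (-2) = 22

22


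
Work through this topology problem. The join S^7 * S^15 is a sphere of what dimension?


Join of spheres: S^m * S^n = S^{m+n+1}.
dim = 7 + 15 + 1 = 23

23


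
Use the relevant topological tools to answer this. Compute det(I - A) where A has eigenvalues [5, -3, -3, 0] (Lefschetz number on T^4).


For a torus self-map: L(f) = det(I - A) where A acts on H_1.
L(f) = (1-5) * (1--3) * (1--3) * (1-0) = -4 * 4 * 4 * 1 = -64

-64


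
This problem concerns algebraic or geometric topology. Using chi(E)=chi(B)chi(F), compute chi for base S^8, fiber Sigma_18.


chi(S^8) = 2 (n even), chi(Sigma_18) = 2 - 2*18 = -34.
chi(E) = 2 * (-34) = -68

-68


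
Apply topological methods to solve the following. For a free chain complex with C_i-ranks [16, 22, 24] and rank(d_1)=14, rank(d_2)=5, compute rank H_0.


rank H_k = rank(ker d_k) - rank(im d_{k+1}).
rank(ker d_0) = rank(C_0) - rank(d_0) = 16 - 0 = 16.
rank(im d_{0+1}) = 14.
rank H_0 = 16 - 14 = 2

2


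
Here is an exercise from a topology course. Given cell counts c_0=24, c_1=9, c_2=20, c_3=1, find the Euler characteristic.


chi = sum_k (-1)^k c_k.
= (-1)^0*24 + (-1)^1*9 + (-1)^2*20 + (-1)^3*1
= (24) + (-9) + (20) + (-1)
= 34

34


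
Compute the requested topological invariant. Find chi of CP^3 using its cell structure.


CP^3 has one cell in each even dimension 0, 2, ..., 2*3 (3+1 cells total).
All cells are even-dimensional, so chi = number of cells.
chi = 3 + 1 = 4

4


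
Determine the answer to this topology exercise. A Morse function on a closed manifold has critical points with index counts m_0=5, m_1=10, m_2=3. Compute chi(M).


Morse theory: chi(M) = sum_k (-1)^k m_k where m_k = #(index-k critical points).
= (5) + (-10) + (3) = -2

-2


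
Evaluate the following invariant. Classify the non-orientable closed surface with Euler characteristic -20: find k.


chi = 2 - k for closed non-orientable surfaces with k crosscaps.
-20 = 2 - k
k = 2 - (-20) = 22

22


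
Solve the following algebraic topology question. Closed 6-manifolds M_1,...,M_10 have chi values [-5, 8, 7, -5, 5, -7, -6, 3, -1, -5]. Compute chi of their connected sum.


For n-manifolds: chi(A#B) = chi(A) + chi(B) - chi(S^6).
chi(S^6) = 1 + (-1)^6 = 2.
chi(#) = (sum chi_i) - (10-1)*chi(S^6) = -6 - 9*2 = -24

-24


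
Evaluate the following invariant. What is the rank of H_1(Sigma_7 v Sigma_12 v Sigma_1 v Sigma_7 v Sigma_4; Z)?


For a wedge X v Y: reduced H_k(X v Y) = H_k(X) + H_k(Y).
Each Sigma_g contributes b_1 = 2g.
b_1 = 14 + 24 + 2 + 14 + 8 = 62

62


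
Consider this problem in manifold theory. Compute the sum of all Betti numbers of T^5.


b_k(T^5) = C(5,k), so the sum over k is sum_k C(5,k) = 2^5.
Total = 2^5 = 32

32


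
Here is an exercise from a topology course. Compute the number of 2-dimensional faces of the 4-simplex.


Delta^4 has 4+1 vertices. A 2-face is a choice of 2+1 vertices.
f_2 = C(4+1, 2+1) = C(5,3) = 10

10


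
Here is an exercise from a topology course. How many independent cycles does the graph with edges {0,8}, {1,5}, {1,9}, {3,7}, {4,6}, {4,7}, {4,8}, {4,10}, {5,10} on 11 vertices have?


b_1 = E - V + (number of components).
E = 9, V = 11, components = 2.
b_1 = 9 - 11 + 2 = 0

0


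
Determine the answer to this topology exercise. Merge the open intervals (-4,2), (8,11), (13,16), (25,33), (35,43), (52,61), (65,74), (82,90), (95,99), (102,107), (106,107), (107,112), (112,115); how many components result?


Sort and merge overlapping open intervals.
Merged: (-4,2), (8,11), (13,16), (25,33), (35,43), (52,61), (65,74), (82,90), (95,99), (102,107), (107,112), (112,115).
Number of components = 12

12


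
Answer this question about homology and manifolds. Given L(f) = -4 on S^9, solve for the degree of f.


L(f) = 1 + (-1)^9 deg(f) on S^9.
-4 = 1 + (-1)^9 * deg(f)
(-1)^9 * deg(f) = -5
deg(f) = 5

5


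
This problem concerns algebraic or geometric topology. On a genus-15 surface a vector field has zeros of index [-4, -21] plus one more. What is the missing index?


Poincare-Hopf: sum of indices = chi(M).
chi(Sigma_15) = 2 - 2*15 = -28.
Sum of known indices = -25.
x = chi - (sum known) = -28 - (-25) = -3

-3


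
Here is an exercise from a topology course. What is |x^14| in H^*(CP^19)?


|x| = 2 in H^*(CP^n).
|x^14| = 14 * |x| = 14 * 2 = 28

28


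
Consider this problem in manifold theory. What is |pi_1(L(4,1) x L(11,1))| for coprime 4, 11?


pi_1(X x Y) = pi_1(X) x pi_1(Y).
pi_1(L(4,1)) = Z/4, pi_1(L(11,1)) = Z/11.
|Z/4 x Z/11| = 4 * 11 = 44

44


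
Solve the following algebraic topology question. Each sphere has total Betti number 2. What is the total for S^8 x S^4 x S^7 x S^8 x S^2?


Total Betti number is multiplicative under products.
Each S^d (d>=1) has total Betti number 2.
There are 5 sphere factors.
Total = 2^5 = 32

32


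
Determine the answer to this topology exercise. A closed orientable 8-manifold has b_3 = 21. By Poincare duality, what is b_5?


Poincare duality for closed orientable n-manifolds: b_k = b_{n-k}.
Here n = 8, so b_5 = b_3 = 21

21


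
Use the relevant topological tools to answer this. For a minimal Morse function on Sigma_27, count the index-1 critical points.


A perfect Morse function has m_k = b_k.
For Sigma_27: b_0=1, b_1=2g=54, b_2=1.
Saddles m_1 = 2g = 54

54


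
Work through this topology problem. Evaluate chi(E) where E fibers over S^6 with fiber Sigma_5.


chi(S^6) = 2 (n even), chi(Sigma_5) = 2 - 2*5 = -8.
chi(E) = 2 * (-8) = -16

-16


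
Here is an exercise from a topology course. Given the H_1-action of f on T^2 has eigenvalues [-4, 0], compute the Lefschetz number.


For a torus self-map: L(f) = det(I - A) where A acts on H_1.
L(f) = (1--4) * (1-0) = 5 * 1 = 5

5


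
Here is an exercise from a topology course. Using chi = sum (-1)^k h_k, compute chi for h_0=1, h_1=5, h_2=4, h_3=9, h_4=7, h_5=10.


Handles of index k contribute (-1)^k to chi (same as CW cells).
chi = (1) + (-5) + (4) + (-9) + (7) + (-10) = -12

-12


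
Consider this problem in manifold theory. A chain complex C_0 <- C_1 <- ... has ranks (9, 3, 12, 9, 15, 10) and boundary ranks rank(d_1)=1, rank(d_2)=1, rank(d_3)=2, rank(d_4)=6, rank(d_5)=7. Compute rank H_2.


rank H_k = rank(ker d_k) - rank(im d_{k+1}).
rank(ker d_2) = rank(C_2) - rank(d_2) = 12 - 1 = 11.
rank(im d_{2+1}) = 2.
rank H_2 = 11 - 2 = 9

9


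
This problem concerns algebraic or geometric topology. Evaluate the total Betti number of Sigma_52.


For Sigma_52: b_0 = 1, b_1 = 2g = 104, b_2 = 1.
Total = 1 + 104 + 1 = 106

106


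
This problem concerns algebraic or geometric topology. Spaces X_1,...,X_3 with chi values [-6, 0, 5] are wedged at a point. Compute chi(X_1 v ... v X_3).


chi(A v B) = chi(A) + chi(B) - 1 (one point identified).
For 3 spaces: chi = (sum chi_i) - (3 - 1).
sum = -1; chi = -1 - 2 = -3

-3


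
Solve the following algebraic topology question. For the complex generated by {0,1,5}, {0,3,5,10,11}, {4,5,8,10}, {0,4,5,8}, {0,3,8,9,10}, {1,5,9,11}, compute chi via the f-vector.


Enumerate all faces; f-vector: f_0=9, f_1=28, f_2=31, f_3=13, f_4=2.
chi = sum (-1)^k f_k = 1

1


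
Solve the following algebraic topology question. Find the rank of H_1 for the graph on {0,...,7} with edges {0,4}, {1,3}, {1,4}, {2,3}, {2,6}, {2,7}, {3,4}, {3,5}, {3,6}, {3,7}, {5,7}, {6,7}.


b_1 = E - V + (number of components).
E = 12, V = 8, components = 1.
b_1 = 12 - 8 + 1 = 5

5


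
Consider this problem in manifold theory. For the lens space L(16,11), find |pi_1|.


pi_1(L(p,q)) = Z/pZ for any q coprime to p.
|pi_1(L(16,11))| = 16

16


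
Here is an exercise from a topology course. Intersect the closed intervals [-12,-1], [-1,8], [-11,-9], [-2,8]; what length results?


Intersection = [max(a_i), min(b_i)] = [-1, -9].
Since -1 > -9, the intersection is empty.
Length = 0

0


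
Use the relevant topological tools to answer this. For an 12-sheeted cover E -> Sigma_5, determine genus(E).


For an n-sheeted cover: chi(E) = n * chi(B).
chi(Sigma_5) = 2 - 2*5 = -8.
chi(E) = 12 * (-8) = -96.
genus(E) = (2 - chi(E))/2 = (2 - (-96))/2 = 98/2 = 49

49


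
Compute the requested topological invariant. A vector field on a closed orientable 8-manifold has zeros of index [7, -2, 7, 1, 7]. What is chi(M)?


Poincare-Hopf: chi(M) = sum of indices of zeros.
chi = (7) + (-2) + (7) + (1) + (7) = 20

20


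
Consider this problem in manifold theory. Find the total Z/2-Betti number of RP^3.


H^k(RP^3; Z/2) = Z/2 for each 0 <= k <= 3.
Total dimension = 3 + 1 = 4

4


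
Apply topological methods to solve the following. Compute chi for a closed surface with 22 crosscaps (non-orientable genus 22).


For a non-orientable closed surface with k crosscaps: chi = 2 - k.
Here k = 22.
chi = 2 - 22 = -20

-20


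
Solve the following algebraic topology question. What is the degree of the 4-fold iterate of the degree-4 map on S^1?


deg(f) = 4. Degree is multiplicative: deg(f^4) = (deg f)^4.
deg(f^4) = (4)^4 = 256

256


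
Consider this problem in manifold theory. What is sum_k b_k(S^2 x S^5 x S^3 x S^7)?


Total Betti number is multiplicative under products.
Each S^d (d>=1) has total Betti number 2.
There are 4 sphere factors.
Total = 2^4 = 16

16


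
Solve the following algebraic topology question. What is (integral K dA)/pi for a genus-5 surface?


Gauss-Bonnet: integral K dA = 2*pi*chi(M).
chi(Sigma_5) = 2 - 2*5 = -8.
(integral K dA)/pi = 2*chi = 2*(-8) = -16

-16


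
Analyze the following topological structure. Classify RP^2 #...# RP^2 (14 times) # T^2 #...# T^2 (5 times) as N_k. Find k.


Since a >= 1, the sum is non-orientable; each T^2 can be replaced by RP^2 # RP^2 (since T^2#RP^2 = 3RP^2).
Total crosscaps k = 14 + 2*5 = 24.
Check via chi: chi = 14*1 + 5*0 - (14+5-1)*2 = -22 = 2 - k = -22. Consistent.

24


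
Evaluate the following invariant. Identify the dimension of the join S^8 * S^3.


Join of spheres: S^m * S^n = S^{m+n+1}.
dim = 8 + 3 + 1 = 12

12


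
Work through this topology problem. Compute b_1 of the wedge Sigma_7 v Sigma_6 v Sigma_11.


For a wedge X v Y: reduced H_k(X v Y) = H_k(X) + H_k(Y).
Each Sigma_g contributes b_1 = 2g.
b_1 = 14 + 12 + 22 = 48

48


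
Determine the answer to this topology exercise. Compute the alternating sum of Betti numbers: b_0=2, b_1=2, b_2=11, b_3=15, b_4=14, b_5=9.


chi = sum_k (-1)^k b_k.
= (2) + (-2) + (11) + (-15) + (14) + (-9)
= 1

1


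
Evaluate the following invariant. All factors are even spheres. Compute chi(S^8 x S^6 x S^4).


chi is multiplicative: chi(X x Y) = chi(X) chi(Y).
Each even-dim sphere has chi = 2. There are 3 factors.
chi = 2^3 = 8

8


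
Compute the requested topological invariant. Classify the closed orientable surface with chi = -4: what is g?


chi = 2 - 2g for closed orientable surfaces.
-4 = 2 - 2g
2g = 2 - (-4) = 6
g = 3

3


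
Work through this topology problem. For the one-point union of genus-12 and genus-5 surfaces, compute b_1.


For a wedge: H_1(A v B) = H_1(A) + H_1(B).
b_1(Sigma_12) = 24, b_1(Sigma_5) = 10.
b_1 = 24 + 10 = 34

34


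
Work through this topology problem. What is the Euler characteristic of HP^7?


HP^7 has one cell in each dimension 0, 4, ..., 4*7 (7+1 cells, all even-dim).
chi = 7 + 1 = 8

8


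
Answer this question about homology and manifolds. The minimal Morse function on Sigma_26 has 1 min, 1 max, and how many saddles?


A perfect Morse function has m_k = b_k.
For Sigma_26: b_0=1, b_1=2g=52, b_2=1.
Saddles m_1 = 2g = 52

52


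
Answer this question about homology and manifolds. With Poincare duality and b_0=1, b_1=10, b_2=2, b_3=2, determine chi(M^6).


By Poincare duality b_k = b_{6-k}, so full Betti numbers: b_0=1, b_1=10, b_2=2, b_3=2, b_4=2, b_5=10, b_6=1.
chi = sum (-1)^k b_k = -16

-16


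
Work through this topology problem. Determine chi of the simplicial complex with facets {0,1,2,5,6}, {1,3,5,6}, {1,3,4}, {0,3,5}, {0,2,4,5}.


Enumerate all faces; f-vector: f_0=7, f_1=19, f_2=18, f_3=7, f_4=1.
chi = sum (-1)^k f_k = 0

0


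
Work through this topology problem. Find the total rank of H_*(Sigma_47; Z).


For Sigma_47: b_0 = 1, b_1 = 2g = 94, b_2 = 1.
Total = 1 + 94 + 1 = 96

96


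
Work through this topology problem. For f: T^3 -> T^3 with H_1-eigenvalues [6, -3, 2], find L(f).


For a torus self-map: L(f) = det(I - A) where A acts on H_1.
L(f) = (1-6) * (1--3) * (1-2) = -5 * 4 * -1 = 20

20


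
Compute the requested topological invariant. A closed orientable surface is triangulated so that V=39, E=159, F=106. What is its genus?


chi = V - E + F = 39 - 159 + 106 = -14
For orientable closed surface: chi = 2 - 2g, so g = (2 - chi)/2.
g = (2 - (-14)) / 2 = 16 / 2 = 8

8


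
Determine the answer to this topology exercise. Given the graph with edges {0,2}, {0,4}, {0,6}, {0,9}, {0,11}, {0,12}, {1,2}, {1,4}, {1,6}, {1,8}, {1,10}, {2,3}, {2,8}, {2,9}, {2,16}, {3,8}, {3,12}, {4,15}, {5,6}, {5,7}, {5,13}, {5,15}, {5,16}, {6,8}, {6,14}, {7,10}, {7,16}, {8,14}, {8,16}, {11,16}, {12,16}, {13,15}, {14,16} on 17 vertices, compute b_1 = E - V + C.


b_1 = E - V + (number of components).
E = 33, V = 17, components = 1.
b_1 = 33 - 17 + 1 = 17

17


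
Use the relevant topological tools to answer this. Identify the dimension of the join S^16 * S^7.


Join of spheres: S^m * S^n = S^{m+n+1}.
dim = 16 + 7 + 1 = 24

24


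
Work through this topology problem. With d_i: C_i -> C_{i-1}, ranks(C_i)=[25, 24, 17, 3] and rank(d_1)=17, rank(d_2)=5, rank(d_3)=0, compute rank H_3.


rank H_k = rank(ker d_k) - rank(im d_{k+1}).
rank(ker d_3) = rank(C_3) - rank(d_3) = 3 - 0 = 3.
rank(im d_{3+1}) = 0.
rank H_3 = 3 - 0 = 3

3


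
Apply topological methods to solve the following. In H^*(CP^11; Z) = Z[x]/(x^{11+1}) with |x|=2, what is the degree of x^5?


|x| = 2 in H^*(CP^n).
|x^5| = 5 * |x| = 5 * 2 = 10

10


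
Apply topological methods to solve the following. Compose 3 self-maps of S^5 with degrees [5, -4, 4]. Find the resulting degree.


Degree is multiplicative: deg(composition) = product of degrees.
= (5) * (-4) * (4) = -80

-80


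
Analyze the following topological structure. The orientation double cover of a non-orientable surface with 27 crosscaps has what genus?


chi(N_27) = 2 - 27 = -25.
Double cover: chi(Sigma_g) = 2 * chi(N_27) = 2*(-25) = -50.
2 - 2g = -50, so g = (2 - (-50))/2 = 52/2 = 26

26


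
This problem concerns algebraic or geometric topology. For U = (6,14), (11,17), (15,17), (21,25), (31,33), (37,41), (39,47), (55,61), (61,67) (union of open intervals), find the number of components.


Sort and merge overlapping open intervals.
Merged: (6,17), (21,25), (31,33), (37,47), (55,61), (61,67).
Number of components = 6

6


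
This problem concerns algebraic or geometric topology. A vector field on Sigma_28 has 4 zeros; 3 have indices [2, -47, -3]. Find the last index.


Poincare-Hopf: sum of indices = chi(M).
chi(Sigma_28) = 2 - 2*28 = -54.
Sum of known indices = -48.
x = chi - (sum known) = -54 - (-48) = -6

-6


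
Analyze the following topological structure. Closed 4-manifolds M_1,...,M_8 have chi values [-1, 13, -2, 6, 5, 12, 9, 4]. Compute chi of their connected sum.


For n-manifolds: chi(A#B) = chi(A) + chi(B) - chi(S^4).
chi(S^4) = 1 + (-1)^4 = 2.
chi(#) = (sum chi_i) - (8-1)*chi(S^4) = 46 - 7*2 = 32

32


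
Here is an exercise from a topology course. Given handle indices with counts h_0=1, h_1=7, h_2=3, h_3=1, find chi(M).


Handles of index k contribute (-1)^k to chi (same as CW cells).
chi = (1) + (-7) + (3) + (-1) = -4

-4


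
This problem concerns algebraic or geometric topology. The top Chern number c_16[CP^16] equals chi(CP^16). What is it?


For any closed oriented manifold, <e(TM),[M]> = chi(M).
chi(CP^16) = 16+1 = 17

17


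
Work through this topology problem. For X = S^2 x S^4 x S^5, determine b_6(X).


Each S^d has Poincare polynomial 1 + t^d.
The product S^2 x S^4 x S^5 has Poincare polynomial prod(1+t^d_i).
Expanding: b_0=1, b_2=1, b_4=1, b_5=1, b_6=1, b_7=1, b_9=1, b_11=1.
b_6 = 1

1


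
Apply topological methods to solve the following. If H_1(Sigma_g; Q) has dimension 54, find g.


For a closed orientable surface: b_1 = 2g.
54 = 2g
g = 54 / 2 = 27

27


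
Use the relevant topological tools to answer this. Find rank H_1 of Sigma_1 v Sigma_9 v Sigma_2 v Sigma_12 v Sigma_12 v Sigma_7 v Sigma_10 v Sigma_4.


For a wedge X v Y: reduced H_k(X v Y) = H_k(X) + H_k(Y).
Each Sigma_g contributes b_1 = 2g.
b_1 = 2 + 18 + 4 + 24 + 24 + 14 + 20 + 8 = 114

114


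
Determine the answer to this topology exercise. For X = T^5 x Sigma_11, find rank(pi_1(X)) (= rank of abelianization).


pi_1(A x B) = pi_1(A) x pi_1(B); rank of abelianization = b_1.
b_1(T^5) = 5, b_1(Sigma_11) = 2*11 = 22.
b_1(product) = 5 + 22 = 27

27


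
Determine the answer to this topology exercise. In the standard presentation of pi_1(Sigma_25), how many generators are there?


Standard presentation: pi_1(Sigma_g) = <a_1,b_1,...,a_g,b_g | [a_1,b_1]...[a_g,b_g] = 1>.
Number of generators = 2g = 2*25 = 50

50


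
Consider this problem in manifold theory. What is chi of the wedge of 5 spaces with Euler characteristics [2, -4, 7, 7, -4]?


chi(A v B) = chi(A) + chi(B) - 1 (one point identified).
For 5 spaces: chi = (sum chi_i) - (5 - 1).
sum = 8; chi = 8 - 4 = 4

4


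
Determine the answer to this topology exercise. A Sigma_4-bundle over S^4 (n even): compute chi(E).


chi(S^4) = 2 (n even), chi(Sigma_4) = 2 - 2*4 = -6.
chi(E) = 2 * (-6) = -12

-12


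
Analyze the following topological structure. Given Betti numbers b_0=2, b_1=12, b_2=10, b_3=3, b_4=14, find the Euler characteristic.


chi = sum_k (-1)^k b_k.
= (2) + (-12) + (10) + (-3) + (14)
= 11

11


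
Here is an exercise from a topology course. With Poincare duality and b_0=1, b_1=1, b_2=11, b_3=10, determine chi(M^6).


By Poincare duality b_k = b_{6-k}, so full Betti numbers: b_0=1, b_1=1, b_2=11, b_3=10, b_4=11, b_5=1, b_6=1.
chi = sum (-1)^k b_k = 12

12


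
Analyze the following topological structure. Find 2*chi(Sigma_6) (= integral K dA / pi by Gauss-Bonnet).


Gauss-Bonnet: integral K dA = 2*pi*chi(M).
chi(Sigma_6) = 2 - 2*6 = -10.
(integral K dA)/pi = 2*chi = 2*(-10) = -20

-20


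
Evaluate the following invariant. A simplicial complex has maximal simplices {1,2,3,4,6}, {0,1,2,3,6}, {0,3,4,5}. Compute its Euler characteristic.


Enumerate all faces; f-vector: f_0=7, f_1=18, f_2=20, f_3=10, f_4=2.
chi = sum (-1)^k f_k = 1

1


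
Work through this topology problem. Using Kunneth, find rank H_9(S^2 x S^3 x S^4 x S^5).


Each S^d has Poincare polynomial 1 + t^d.
The product S^2 x S^3 x S^4 x S^5 has Poincare polynomial prod(1+t^d_i).
Expanding: b_0=1, b_2=1, b_3=1, b_4=1, b_5=2, b_6=1, b_7=2, b_8=1, b_9=2, b_10=1, b_11=1, b_12=1, b_14=1.
b_9 = 2

2


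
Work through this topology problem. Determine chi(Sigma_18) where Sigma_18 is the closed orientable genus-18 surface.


For a closed orientable surface of genus g: chi = 2 - 2g.
Here g = 18.
chi = 2 - 2*18 = 2 - 36 = -34

-34


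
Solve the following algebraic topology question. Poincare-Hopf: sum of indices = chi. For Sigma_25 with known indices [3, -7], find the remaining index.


Poincare-Hopf: sum of indices = chi(M).
chi(Sigma_25) = 2 - 2*25 = -48.
Sum of known indices = -4.
x = chi - (sum known) = -48 - (-4) = -44

-44


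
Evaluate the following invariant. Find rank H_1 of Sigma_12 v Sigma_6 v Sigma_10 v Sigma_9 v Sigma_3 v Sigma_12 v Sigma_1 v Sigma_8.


For a wedge X v Y: reduced H_k(X v Y) = H_k(X) + H_k(Y).
Each Sigma_g contributes b_1 = 2g.
b_1 = 24 + 12 + 20 + 18 + 6 + 24 + 2 + 16 = 122

122


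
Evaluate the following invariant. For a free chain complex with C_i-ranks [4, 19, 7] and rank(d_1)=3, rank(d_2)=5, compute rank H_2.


rank H_k = rank(ker d_k) - rank(im d_{k+1}).
rank(ker d_2) = rank(C_2) - rank(d_2) = 7 - 5 = 2.
rank(im d_{2+1}) = 0.
rank H_2 = 2 - 0 = 2

2


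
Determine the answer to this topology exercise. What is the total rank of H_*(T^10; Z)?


b_k(T^10) = C(10,k), so the sum over k is sum_k C(10,k) = 2^10.
Total = 2^10 = 1024

1024


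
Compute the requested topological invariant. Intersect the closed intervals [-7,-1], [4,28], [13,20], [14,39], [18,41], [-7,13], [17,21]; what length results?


Intersection = [max(a_i), min(b_i)] = [18, -1].
Since 18 > -1, the intersection is empty.
Length = 0

0


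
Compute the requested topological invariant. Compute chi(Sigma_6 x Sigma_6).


chi(Sigma_6) = 2 - 2*6 = -10
chi(Sigma_6) = 2 - 2*6 = -10
chi(product) = (-10) * (-10) = 100

100


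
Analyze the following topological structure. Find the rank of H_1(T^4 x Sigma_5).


pi_1(A x B) = pi_1(A) x pi_1(B); rank of abelianization = b_1.
b_1(T^4) = 4, b_1(Sigma_5) = 2*5 = 10.
b_1(product) = 4 + 10 = 14

14


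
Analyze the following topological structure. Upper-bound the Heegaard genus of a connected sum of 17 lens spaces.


Heegaard genus satisfies g(A#B) <= g(A) + g(B).
Each lens space has g = 1.
Upper bound: 17 * 1 = 17

17


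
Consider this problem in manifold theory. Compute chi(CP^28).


CP^28 has one cell in each even dimension 0, 2, ..., 2*28 (28+1 cells total).
All cells are even-dimensional, so chi = number of cells.
chi = 28 + 1 = 29

29


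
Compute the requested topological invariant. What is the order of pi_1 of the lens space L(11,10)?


pi_1(L(p,q)) = Z/pZ for any q coprime to p.
|pi_1(L(11,10))| = 11

11


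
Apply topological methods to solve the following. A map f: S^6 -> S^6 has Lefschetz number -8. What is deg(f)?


L(f) = 1 + (-1)^6 deg(f) on S^6.
-8 = 1 + (-1)^6 * deg(f)
(-1)^6 * deg(f) = -9
deg(f) = -9

-9


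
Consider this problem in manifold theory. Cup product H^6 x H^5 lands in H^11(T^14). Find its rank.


Cup product: H^p x H^q -> H^{p+q}; here p+q = 6+5 = 11.
rank H^k(T^n) = C(n,k).
C(14,11) = 364

364


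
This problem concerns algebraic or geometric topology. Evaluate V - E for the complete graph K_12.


K_12: V = 12, E = C(12,2) = 66.
chi = V - E = 12 - 66 = -54

-54


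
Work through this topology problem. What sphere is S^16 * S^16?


Join of spheres: S^m * S^n = S^{m+n+1}.
dim = 16 + 16 + 1 = 33

33


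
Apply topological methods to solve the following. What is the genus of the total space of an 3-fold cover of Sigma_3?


For an n-sheeted cover: chi(E) = n * chi(B).
chi(Sigma_3) = 2 - 2*3 = -4.
chi(E) = 3 * (-4) = -12.
genus(E) = (2 - chi(E))/2 = (2 - (-12))/2 = 14/2 = 7

7


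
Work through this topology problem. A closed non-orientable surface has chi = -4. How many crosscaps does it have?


chi = 2 - k for closed non-orientable surfaces with k crosscaps.
-4 = 2 - k
k = 2 - (-4) = 6

6


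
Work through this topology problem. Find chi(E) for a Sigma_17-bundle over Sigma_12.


For a fiber bundle F -> E -> B (with CW structure): chi(E) = chi(B) * chi(F).
chi(Sigma_12) = -22, chi(Sigma_17) = -32.
chi(E) = (-22) * (-32) = 704

704


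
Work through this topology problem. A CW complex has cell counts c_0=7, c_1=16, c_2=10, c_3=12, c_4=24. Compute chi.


chi = sum_k (-1)^k c_k.
= (-1)^0*7 + (-1)^1*16 + (-1)^2*10 + (-1)^3*12 + (-1)^4*24
= (7) + (-16) + (10) + (-12) + (24)
= 13

13


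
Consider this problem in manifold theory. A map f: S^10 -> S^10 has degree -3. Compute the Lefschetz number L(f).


On S^10: L(f) = tr(f_0*) + (-1)^10 tr(f_10*) = 1 + (-1)^10 * deg(f).
L(f) = 1 + (-1)^10 * -3 = 1 + -3 = -2

-2


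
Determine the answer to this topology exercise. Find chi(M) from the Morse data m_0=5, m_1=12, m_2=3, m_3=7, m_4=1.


Morse theory: chi(M) = sum_k (-1)^k m_k where m_k = #(index-k critical points).
= (5) + (-12) + (3) + (-7) + (1) = -10

-10


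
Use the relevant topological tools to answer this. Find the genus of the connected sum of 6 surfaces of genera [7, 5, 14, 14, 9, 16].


Genus is additive under connected sum of orientable surfaces.
g = 7 + 5 + 14 + 14 + 9 + 16 = 65

65


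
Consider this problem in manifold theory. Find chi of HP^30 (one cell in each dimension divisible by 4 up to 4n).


HP^30 has one cell in each dimension 0, 4, ..., 4*30 (30+1 cells, all even-dim).
chi = 30 + 1 = 31

31


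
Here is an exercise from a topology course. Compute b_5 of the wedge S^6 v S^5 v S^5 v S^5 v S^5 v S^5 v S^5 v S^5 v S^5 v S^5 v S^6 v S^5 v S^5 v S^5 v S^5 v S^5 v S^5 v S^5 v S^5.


For a wedge of spheres, H_k (k>0) is free on one generator per sphere of dimension k.
Spheres of dimension 5: count = 17.
b_5 = 17

17


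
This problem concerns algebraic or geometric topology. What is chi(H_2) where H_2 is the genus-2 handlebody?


A genus-g handlebody deformation retracts to a wedge of g circles.
chi(vee_g S^1) = 1 - g.
chi(H_2) = 1 - 2 = -1

-1


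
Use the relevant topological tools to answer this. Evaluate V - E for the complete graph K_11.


K_11: V = 11, E = C(11,2) = 55.
chi = V - E = 11 - 55 = -44

-44


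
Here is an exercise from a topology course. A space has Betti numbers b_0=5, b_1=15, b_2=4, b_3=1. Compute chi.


chi = sum_k (-1)^k b_k.
= (5) + (-15) + (4) + (-1)
= -7

-7


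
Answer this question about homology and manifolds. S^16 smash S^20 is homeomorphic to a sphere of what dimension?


S^m ^ S^n = S^{m+n}.
k = 16 + 20 = 36

36


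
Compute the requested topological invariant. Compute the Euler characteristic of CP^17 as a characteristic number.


For any closed oriented manifold, <e(TM),[M]> = chi(M).
chi(CP^17) = 17+1 = 18

18


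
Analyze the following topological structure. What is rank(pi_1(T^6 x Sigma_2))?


pi_1(A x B) = pi_1(A) x pi_1(B); rank of abelianization = b_1.
b_1(T^6) = 6, b_1(Sigma_2) = 2*2 = 4.
b_1(product) = 6 + 4 = 10

10


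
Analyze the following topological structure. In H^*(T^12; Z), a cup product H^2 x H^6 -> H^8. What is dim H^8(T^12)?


Cup product: H^p x H^q -> H^{p+q}; here p+q = 2+6 = 8.
rank H^k(T^n) = C(n,k).
C(12,8) = 495

495


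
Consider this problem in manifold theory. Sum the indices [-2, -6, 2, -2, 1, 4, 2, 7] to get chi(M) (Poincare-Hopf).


Poincare-Hopf: chi(M) = sum of indices of zeros.
chi = (-2) + (-6) + (2) + (-2) + (1) + (4) + (2) + (7) = 6

6


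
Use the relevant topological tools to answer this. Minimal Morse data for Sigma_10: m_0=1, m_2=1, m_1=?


A perfect Morse function has m_k = b_k.
For Sigma_10: b_0=1, b_1=2g=20, b_2=1.
Saddles m_1 = 2g = 20

20


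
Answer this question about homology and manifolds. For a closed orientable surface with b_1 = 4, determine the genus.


For a closed orientable surface: b_1 = 2g.
4 = 2g
g = 4 / 2 = 2

2


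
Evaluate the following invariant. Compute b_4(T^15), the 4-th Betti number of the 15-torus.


By the Kunneth formula, b_k(T^n) = C(n,k).
b_4(T^15) = C(15,4).
C(15,4) = 15!/(4!*11!) = 1365

1365


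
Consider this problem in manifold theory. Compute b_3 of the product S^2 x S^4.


Each S^d has Poincare polynomial 1 + t^d.
The product S^2 x S^4 has Poincare polynomial prod(1+t^d_i).
Expanding: b_0=1, b_2=1, b_4=1, b_6=1.
b_3 = 0

0


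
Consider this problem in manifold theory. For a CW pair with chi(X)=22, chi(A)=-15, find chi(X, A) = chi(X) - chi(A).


Relative Euler characteristic: chi(X, A) = chi(X) - chi(A).
= 22 - (-15) = 37

37


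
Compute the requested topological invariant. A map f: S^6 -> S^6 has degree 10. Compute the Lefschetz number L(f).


On S^6: L(f) = tr(f_0*) + (-1)^6 tr(f_6*) = 1 + (-1)^6 * deg(f).
L(f) = 1 + (-1)^6 * 10 = 1 + 10 = 11

11


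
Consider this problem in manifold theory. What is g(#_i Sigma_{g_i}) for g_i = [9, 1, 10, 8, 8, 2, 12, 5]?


Genus is additive under connected sum of orientable surfaces.
g = 9 + 1 + 10 + 8 + 8 + 2 + 12 + 5 = 55

55


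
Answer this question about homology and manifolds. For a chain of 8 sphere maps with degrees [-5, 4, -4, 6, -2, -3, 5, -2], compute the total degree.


Degree is multiplicative: deg(composition) = product of degrees.
= (-5) * (4) * (-4) * (6) * (-2) * (-3) * (5) * (-2) = -28800

-28800


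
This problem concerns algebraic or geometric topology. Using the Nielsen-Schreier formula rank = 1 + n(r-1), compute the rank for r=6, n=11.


Nielsen-Schreier: an index-n subgroup of F_r is free of rank 1 + n(r-1).
Equivalently: chi(cover) = n*chi(base); chi(vee_r S^1) = 1 - 6 = -5.
chi(E) = 11*(-5) = -55; rank = 1 - chi(E) = 1 - (-55) = 56.
rank = 1 + 11*(6-1) = 1 + 55 = 56

56


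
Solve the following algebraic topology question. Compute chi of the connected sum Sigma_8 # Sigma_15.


chi(Sigma_8) = 2 - 2*8 = -14
chi(Sigma_15) = 2 - 2*15 = -28
For surfaces: chi(A#B) = chi(A) + chi(B) - 2.
chi = -14 + -28 - 2 = -44

-44


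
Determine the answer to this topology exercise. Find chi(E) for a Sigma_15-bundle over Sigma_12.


For a fiber bundle F -> E -> B (with CW structure): chi(E) = chi(B) * chi(F).
chi(Sigma_12) = -22, chi(Sigma_15) = -28.
chi(E) = (-22) * (-28) = 616

616


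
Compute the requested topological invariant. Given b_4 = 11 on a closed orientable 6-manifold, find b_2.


Poincare duality for closed orientable n-manifolds: b_k = b_{n-k}.
Here n = 6, so b_2 = b_4 = 11

11


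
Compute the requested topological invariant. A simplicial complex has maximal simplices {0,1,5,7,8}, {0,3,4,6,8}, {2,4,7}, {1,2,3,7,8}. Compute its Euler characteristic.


Enumerate all faces; f-vector: f_0=9, f_1=27, f_2=30, f_3=15, f_4=3.
chi = sum (-1)^k f_k = 0

0


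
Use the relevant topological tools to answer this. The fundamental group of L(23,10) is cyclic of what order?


pi_1(L(p,q)) = Z/pZ for any q coprime to p.
|pi_1(L(23,10))| = 23

23


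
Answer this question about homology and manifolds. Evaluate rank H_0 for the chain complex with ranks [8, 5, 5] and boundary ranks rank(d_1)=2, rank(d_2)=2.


rank H_k = rank(ker d_k) - rank(im d_{k+1}).
rank(ker d_0) = rank(C_0) - rank(d_0) = 8 - 0 = 8.
rank(im d_{0+1}) = 2.
rank H_0 = 8 - 2 = 6

6


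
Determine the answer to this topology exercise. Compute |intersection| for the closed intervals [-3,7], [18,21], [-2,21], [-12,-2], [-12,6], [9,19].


Intersection = [max(a_i), min(b_i)] = [18, -2].
Since 18 > -2, the intersection is empty.
Length = 0

0


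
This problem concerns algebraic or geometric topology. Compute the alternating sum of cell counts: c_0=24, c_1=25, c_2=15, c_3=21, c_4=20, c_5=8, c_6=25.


chi = sum_k (-1)^k c_k.
= (-1)^0*24 + (-1)^1*25 + (-1)^2*15 + (-1)^3*21 + (-1)^4*20 + (-1)^5*8 + (-1)^6*25
= (24) + (-25) + (15) + (-21) + (20) + (-8) + (25)
= 30

30


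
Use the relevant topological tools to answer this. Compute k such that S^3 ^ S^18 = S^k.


S^m ^ S^n = S^{m+n}.
k = 3 + 18 = 21

21


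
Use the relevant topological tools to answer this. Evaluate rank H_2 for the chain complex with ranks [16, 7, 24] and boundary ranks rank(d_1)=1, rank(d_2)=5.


rank H_k = rank(ker d_k) - rank(im d_{k+1}).
rank(ker d_2) = rank(C_2) - rank(d_2) = 24 - 5 = 19.
rank(im d_{2+1}) = 0.
rank H_2 = 19 - 0 = 19

19


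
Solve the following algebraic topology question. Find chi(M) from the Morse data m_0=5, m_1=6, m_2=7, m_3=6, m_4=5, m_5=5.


Morse theory: chi(M) = sum_k (-1)^k m_k where m_k = #(index-k critical points).
= (5) + (-6) + (7) + (-6) + (5) + (-5) = 0

0


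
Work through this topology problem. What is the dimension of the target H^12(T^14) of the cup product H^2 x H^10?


Cup product: H^p x H^q -> H^{p+q}; here p+q = 2+10 = 12.
rank H^k(T^n) = C(n,k).
C(14,12) = 91

91
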